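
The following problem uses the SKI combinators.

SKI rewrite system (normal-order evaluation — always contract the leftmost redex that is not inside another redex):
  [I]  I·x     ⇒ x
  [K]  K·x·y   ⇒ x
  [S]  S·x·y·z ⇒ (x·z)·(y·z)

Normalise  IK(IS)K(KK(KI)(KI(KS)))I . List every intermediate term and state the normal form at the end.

Answer: normal form = S(KI)I  (in 5 steps)

Reduction:
  start: IK(IS)K(KK(KI)(KI(KS)))I
  →1  K(IS)K(KK(KI)(KI(KS)))I
  →2  IS(KK(KI)(KI(KS)))I
  →3  S(KK(KI)(KI(KS)))I
  →4  S(K(KI(KS)))I
  →5  S(KI)I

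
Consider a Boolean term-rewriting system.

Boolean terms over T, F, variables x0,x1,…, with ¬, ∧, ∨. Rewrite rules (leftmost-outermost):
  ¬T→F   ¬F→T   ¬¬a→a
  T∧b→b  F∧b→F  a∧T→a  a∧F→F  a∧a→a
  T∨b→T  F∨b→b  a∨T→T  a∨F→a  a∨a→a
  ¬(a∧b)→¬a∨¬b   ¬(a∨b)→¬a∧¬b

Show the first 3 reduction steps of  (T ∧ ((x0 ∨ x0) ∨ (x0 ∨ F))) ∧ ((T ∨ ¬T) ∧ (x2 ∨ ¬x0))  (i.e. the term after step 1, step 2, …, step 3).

Answer: after 3 steps: (x0 ∨ x0) ∧ ((T ∨ ¬T) ∧ (x2 ∨ ¬x0))

Reduction:
  start: (T ∧ ((x0 ∨ x0) ∨ (x0 ∨ F))) ∧ ((T ∨ ¬T) ∧ (x2 ∨ ¬x0))
  [1] ((x0 ∨ x0) ∨ (x0 ∨ F)) ∧ ((T ∨ ¬T) ∧ (x2 ∨ ¬x0))
  [2] (x0 ∨ (x0 ∨ F)) ∧ ((T ∨ ¬T) ∧ (x2 ∨ ¬x0))
  [3] (x0 ∨ x0) ∧ ((T ∨ ¬T) ∧ (x2 ∨ ¬x0))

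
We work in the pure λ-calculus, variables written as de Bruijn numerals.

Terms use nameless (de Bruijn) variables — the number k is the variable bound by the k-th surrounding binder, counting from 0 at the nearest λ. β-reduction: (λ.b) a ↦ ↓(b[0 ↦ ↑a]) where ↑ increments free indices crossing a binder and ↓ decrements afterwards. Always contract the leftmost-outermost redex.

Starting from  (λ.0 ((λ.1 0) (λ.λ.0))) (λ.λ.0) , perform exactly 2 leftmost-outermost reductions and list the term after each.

Answer: after 2 steps: λ.0

Reduction:
  start: (λ.0 ((λ.1 0) (λ.λ.0))) (λ.λ.0)
  →1  (λ.λ.0) ((λ.(λ.λ.0) 0) (λ.λ.0))
  →2  λ.0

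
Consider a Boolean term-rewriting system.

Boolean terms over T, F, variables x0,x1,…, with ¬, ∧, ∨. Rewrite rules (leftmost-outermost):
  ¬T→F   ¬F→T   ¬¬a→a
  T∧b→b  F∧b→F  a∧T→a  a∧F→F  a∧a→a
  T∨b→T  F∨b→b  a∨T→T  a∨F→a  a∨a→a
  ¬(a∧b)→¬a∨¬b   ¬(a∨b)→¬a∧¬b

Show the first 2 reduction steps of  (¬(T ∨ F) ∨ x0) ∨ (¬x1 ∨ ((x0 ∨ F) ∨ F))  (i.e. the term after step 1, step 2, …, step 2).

  start: (¬(T ∨ F) ∨ x0) ∨ (¬x1 ∨ ((x0 ∨ F) ∨ F))
  step 1: ((¬T ∧ ¬F) ∨ x0) ∨ (¬x1 ∨ ((x0 ∨ F) ∨ F))
  step 2: ((F ∧ ¬F) ∨ x0) ∨ (¬x1 ∨ ((x0 ∨ F) ∨ F))

Answer: after 2 steps: ((F ∧ ¬F) ∨ x0) ∨ (¬x1 ∨ ((x0 ∨ F) ∨ F))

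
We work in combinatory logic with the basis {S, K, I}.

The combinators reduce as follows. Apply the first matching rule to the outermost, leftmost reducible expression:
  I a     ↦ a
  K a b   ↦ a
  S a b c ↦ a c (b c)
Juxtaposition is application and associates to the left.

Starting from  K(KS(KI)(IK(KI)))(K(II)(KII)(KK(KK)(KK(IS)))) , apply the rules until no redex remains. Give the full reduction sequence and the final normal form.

  start: K(KS(KI)(IK(KI)))(K(II)(KII)(KK(KK)(KK(IS))))
  step 1: KS(KI)(IK(KI))
  step 2: S(IK(KI))
  step 3: S(K(KI))

Answer: normal form = S(K(KI))  (in 3 steps)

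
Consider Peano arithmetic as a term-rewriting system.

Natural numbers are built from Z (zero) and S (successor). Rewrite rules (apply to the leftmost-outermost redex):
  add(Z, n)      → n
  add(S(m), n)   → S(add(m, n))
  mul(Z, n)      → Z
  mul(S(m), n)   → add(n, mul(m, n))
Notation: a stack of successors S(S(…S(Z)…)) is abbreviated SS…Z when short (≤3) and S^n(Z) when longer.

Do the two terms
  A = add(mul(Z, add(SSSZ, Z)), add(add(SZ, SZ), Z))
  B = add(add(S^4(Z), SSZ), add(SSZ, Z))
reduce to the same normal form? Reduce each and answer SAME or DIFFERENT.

Term A:
  start: add(mul(Z, add(SSSZ, Z)), add(add(SZ, SZ), Z))
  →1  add(Z, add(add(SZ, SZ), Z))
  →2  add(add(SZ, SZ), Z)
  →3  add(S(add(Z, SZ)), Z)
  →4  S(add(add(Z, SZ), Z))
  →5  S(add(SZ, Z))
  →6  S(S(add(Z, Z)))
  →7  SSZ

Term B:
  start: add(add(S^4(Z), SSZ), add(SSZ, Z))
  →1  add(S(add(SSSZ, SSZ)), add(SSZ, Z))
  →2  S(add(add(SSSZ, SSZ), add(SSZ, Z)))
  →3  S(add(S(add(SSZ, SSZ)), add(SSZ, Z)))
  →4  S(S(add(add(SSZ, SSZ), add(SSZ, Z))))
  →5  S(S(add(S(add(SZ, SSZ)), add(SSZ, Z))))
  →6  S(S(S(add(add(SZ, SSZ), add(SSZ, Z)))))
  →7  S(S(S(add(S(add(Z, SSZ)), add(SSZ, Z)))))
  →8  S(S(S(S(add(add(Z, SSZ), add(SSZ, Z))))))
  →9  S(S(S(S(add(SSZ, add(SSZ, Z))))))
  →10  S(S(S(S(S(add(SZ, add(SSZ, Z)))))))
  →11  S(S(S(S(S(S(add(Z, add(SSZ, Z))))))))
  →12  S(S(S(S(S(S(add(SSZ, Z)))))))
  →13  S(S(S(S(S(S(S(add(SZ, Z))))))))
  →14  S(S(S(S(S(S(S(S(add(Z, Z)))))))))
  →15  S^8(Z)

Answer: DIFFERENT — A ⇓ SSZ, B ⇓ S^8(Z)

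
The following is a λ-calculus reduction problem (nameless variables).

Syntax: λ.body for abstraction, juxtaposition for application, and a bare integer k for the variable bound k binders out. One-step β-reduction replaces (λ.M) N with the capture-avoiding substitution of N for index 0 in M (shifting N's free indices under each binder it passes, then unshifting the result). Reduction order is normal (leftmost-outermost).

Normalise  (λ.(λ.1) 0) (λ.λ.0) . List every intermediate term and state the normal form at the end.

Answer: normal form = λ.λ.0  (in 2 steps)

Reduction:
  start: (λ.(λ.1) 0) (λ.λ.0)
  →1  (λ.λ.λ.0) (λ.λ.0)
  →2  λ.λ.0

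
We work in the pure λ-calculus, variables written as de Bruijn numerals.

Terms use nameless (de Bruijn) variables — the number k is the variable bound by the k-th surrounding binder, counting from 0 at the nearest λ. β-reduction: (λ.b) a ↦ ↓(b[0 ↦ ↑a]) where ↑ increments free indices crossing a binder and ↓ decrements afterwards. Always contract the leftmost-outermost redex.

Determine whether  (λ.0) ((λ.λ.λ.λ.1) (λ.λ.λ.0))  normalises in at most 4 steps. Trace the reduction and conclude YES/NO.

  start: (λ.0) ((λ.λ.λ.λ.1) (λ.λ.λ.0))
  [1] (λ.λ.λ.λ.1) (λ.λ.λ.0)
  [2] λ.λ.λ.1

Answer: YES — reaches normal form λ.λ.λ.1 in 2 ≤ 4 steps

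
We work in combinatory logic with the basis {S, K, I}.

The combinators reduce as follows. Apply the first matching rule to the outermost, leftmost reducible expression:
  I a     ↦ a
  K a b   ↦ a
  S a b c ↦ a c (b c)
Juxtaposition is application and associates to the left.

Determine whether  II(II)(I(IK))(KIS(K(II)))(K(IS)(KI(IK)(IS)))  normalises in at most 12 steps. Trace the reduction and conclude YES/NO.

Answer: YES — reaches normal form KI in 10 ≤ 12 steps

Derivation:
  start: II(II)(I(IK))(KIS(K(II)))(K(IS)(KI(IK)(IS)))
  step 1: I(II)(I(IK))(KIS(K(II)))(K(IS)(KI(IK)(IS)))
  step 2: II(I(IK))(KIS(K(II)))(K(IS)(KI(IK)(IS)))
  step 3: I(I(IK))(KIS(K(II)))(K(IS)(KI(IK)(IS)))
  step 4: I(IK)(KIS(K(II)))(K(IS)(KI(IK)(IS)))
  step 5: IK(KIS(K(II)))(K(IS)(KI(IK)(IS)))
  step 6: K(KIS(K(II)))(K(IS)(KI(IK)(IS)))
  step 7: KIS(K(II))
  step 8: I(K(II))
  step 9: K(II)
  step 10: KI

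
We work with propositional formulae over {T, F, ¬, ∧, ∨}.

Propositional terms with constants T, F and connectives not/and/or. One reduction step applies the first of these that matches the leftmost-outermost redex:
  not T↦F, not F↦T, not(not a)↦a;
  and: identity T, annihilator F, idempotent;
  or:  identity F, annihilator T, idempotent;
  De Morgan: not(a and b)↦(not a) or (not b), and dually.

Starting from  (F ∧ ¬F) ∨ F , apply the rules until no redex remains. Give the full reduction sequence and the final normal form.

  start: (F ∧ ¬F) ∨ F
  →1  F ∧ ¬F
  →2  F

Answer: normal form = F  (in 2 steps)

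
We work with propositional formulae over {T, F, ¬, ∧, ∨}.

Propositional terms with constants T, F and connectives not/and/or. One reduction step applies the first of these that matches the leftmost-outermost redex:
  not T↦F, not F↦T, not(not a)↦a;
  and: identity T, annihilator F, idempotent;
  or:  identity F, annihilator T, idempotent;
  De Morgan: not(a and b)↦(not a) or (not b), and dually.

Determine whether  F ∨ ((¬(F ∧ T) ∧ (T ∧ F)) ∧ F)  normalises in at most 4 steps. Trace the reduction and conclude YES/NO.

  start: F ∨ ((¬(F ∧ T) ∧ (T ∧ F)) ∧ F)
  →1  (¬(F ∧ T) ∧ (T ∧ F)) ∧ F
  →2  F

Answer: YES — reaches normal form F in 2 ≤ 4 steps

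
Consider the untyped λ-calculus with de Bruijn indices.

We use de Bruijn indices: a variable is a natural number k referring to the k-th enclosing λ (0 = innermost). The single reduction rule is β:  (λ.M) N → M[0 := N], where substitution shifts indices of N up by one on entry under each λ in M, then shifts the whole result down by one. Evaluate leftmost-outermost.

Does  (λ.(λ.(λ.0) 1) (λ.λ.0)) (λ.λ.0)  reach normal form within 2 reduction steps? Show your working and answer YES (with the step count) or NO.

  start: (λ.(λ.(λ.0) 1) (λ.λ.0)) (λ.λ.0)
  step 1: (λ.(λ.0) (λ.λ.0)) (λ.λ.0)
  step 2: (λ.0) (λ.λ.0)

Answer: NO — after 2 steps the term is (λ.0) (λ.λ.0), not yet normal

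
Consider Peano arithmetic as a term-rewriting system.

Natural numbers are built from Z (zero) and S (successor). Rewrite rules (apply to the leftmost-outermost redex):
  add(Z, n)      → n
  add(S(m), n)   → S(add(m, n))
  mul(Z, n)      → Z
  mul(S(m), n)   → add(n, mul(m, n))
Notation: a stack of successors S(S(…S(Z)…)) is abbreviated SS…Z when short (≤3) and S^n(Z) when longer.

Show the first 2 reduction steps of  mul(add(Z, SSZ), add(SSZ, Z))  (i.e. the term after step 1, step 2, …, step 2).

Answer: after 2 steps: add(add(SSZ, Z), mul(SZ, add(SSZ, Z)))

Working:
  start: mul(add(Z, SSZ), add(SSZ, Z))
  step 1: mul(SSZ, add(SSZ, Z))
  step 2: add(add(SSZ, Z), mul(SZ, add(SSZ, Z)))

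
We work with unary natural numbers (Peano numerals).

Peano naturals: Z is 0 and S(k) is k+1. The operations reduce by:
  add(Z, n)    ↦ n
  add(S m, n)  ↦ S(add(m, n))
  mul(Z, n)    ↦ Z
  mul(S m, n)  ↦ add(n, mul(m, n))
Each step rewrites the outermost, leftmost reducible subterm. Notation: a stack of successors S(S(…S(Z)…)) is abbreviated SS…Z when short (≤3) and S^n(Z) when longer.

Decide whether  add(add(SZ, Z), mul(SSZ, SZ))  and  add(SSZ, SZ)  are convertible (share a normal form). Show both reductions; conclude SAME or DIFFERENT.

Term A:
  start: add(add(SZ, Z), mul(SSZ, SZ))
  →1  add(S(add(Z, Z)), mul(SSZ, SZ))
  →2  S(add(add(Z, Z), mul(SSZ, SZ)))
  →3  S(add(Z, mul(SSZ, SZ)))
  →4  S(mul(SSZ, SZ))
  →5  S(add(SZ, mul(SZ, SZ)))
  →6  S(S(add(Z, mul(SZ, SZ))))
  →7  S(S(mul(SZ, SZ)))
  →8  S(S(add(SZ, mul(Z, SZ))))
  →9  S(S(S(add(Z, mul(Z, SZ)))))
  →10  S(S(S(mul(Z, SZ))))
  →11  SSSZ

Term B:
  start: add(SSZ, SZ)
  →1  S(add(SZ, SZ))
  →2  S(S(add(Z, SZ)))
  →3  SSSZ

Answer: SAME — A ⇓ SSSZ, B ⇓ SSSZ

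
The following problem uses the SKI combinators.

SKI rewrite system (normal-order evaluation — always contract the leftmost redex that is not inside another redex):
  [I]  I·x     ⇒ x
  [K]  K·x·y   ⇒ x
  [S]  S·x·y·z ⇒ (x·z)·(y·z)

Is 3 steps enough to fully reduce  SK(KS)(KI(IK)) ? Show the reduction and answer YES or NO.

Answer: YES — reaches normal form I in 3 ≤ 3 steps

Reduction:
  start: SK(KS)(KI(IK))
  step 1: K(KI(IK))(KS(KI(IK)))
  step 2: KI(IK)
  step 3: I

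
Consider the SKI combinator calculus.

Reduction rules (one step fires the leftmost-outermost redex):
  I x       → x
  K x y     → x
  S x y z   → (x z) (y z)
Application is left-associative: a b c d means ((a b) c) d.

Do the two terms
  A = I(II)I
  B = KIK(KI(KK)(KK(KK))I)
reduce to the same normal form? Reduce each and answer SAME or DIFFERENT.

Term A:
  start: I(II)I
  step 1: III
  step 2: II
  step 3: I

Term B:
  start: KIK(KI(KK)(KK(KK))I)
  step 1: I(KI(KK)(KK(KK))I)
  step 2: KI(KK)(KK(KK))I
  step 3: I(KK(KK))I
  step 4: KK(KK)I
  step 5: KI

Answer: DIFFERENT — A ⇓ I, B ⇓ KI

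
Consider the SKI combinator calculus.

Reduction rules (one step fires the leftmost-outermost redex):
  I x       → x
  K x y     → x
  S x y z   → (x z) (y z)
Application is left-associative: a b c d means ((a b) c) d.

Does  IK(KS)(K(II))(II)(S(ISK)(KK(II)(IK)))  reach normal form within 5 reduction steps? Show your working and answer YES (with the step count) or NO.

Answer: NO — after 5 steps the term is S(S(SK)(K(IK))), not yet normal

Reduction:
  start: IK(KS)(K(II))(II)(S(ISK)(KK(II)(IK)))
  [1] K(KS)(K(II))(II)(S(ISK)(KK(II)(IK)))
  [2] KS(II)(S(ISK)(KK(II)(IK)))
  [3] S(S(ISK)(KK(II)(IK)))
  [4] S(S(SK)(KK(II)(IK)))
  [5] S(S(SK)(K(IK)))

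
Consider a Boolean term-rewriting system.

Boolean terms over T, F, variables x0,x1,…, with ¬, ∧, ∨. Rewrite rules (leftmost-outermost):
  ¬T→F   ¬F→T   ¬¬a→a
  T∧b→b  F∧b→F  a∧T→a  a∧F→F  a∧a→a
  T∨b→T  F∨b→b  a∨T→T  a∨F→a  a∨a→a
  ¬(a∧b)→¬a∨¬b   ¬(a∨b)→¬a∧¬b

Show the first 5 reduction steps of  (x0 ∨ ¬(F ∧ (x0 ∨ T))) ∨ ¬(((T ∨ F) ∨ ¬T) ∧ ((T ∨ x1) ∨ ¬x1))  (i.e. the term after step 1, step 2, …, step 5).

  start: (x0 ∨ ¬(F ∧ (x0 ∨ T))) ∨ ¬(((T ∨ F) ∨ ¬T) ∧ ((T ∨ x1) ∨ ¬x1))
  →1  (x0 ∨ (¬F ∨ ¬(x0 ∨ T))) ∨ ¬(((T ∨ F) ∨ ¬T) ∧ ((T ∨ x1) ∨ ¬x1))
  →2  (x0 ∨ (T ∨ ¬(x0 ∨ T))) ∨ ¬(((T ∨ F) ∨ ¬T) ∧ ((T ∨ x1) ∨ ¬x1))
  →3  (x0 ∨ T) ∨ ¬(((T ∨ F) ∨ ¬T) ∧ ((T ∨ x1) ∨ ¬x1))
  →4  T ∨ ¬(((T ∨ F) ∨ ¬T) ∧ ((T ∨ x1) ∨ ¬x1))
  →5  T

Answer: after 5 steps: T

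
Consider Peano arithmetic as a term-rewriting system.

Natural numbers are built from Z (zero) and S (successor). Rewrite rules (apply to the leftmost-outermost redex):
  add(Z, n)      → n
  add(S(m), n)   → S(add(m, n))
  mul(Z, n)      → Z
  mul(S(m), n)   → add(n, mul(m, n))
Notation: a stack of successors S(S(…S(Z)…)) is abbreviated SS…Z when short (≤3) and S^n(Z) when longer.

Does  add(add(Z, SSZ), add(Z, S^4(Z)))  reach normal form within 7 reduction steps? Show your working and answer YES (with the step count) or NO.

Answer: YES — reaches normal form S^6(Z) in 5 ≤ 7 steps

Derivation:
  start: add(add(Z, SSZ), add(Z, S^4(Z)))
  step 1: add(SSZ, add(Z, S^4(Z)))
  step 2: S(add(SZ, add(Z, S^4(Z))))
  step 3: S(S(add(Z, add(Z, S^4(Z)))))
  step 4: S(S(add(Z, S^4(Z))))
  step 5: S^6(Z)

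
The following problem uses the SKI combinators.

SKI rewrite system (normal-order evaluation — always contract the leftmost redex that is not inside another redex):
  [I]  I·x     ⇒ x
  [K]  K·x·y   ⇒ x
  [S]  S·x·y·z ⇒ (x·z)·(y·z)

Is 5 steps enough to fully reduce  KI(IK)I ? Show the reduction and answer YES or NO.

Answer: YES — reaches normal form I in 2 ≤ 5 steps

Working:
  start: KI(IK)I
  [1] II
  [2] I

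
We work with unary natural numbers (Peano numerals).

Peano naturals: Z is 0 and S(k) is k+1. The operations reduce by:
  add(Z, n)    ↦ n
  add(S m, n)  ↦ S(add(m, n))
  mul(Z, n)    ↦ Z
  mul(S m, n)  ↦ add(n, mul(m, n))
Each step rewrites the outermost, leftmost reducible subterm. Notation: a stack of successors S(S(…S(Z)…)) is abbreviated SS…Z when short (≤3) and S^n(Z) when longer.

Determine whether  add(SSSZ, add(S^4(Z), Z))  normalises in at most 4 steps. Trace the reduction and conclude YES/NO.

Answer: NO — after 4 steps the term is S(S(S(add(S^4(Z), Z)))), not yet normal

Reduction:
  start: add(SSSZ, add(S^4(Z), Z))
  →1  S(add(SSZ, add(S^4(Z), Z)))
  →2  S(S(add(SZ, add(S^4(Z), Z))))
  →3  S(S(S(add(Z, add(S^4(Z), Z)))))
  →4  S(S(S(add(S^4(Z), Z))))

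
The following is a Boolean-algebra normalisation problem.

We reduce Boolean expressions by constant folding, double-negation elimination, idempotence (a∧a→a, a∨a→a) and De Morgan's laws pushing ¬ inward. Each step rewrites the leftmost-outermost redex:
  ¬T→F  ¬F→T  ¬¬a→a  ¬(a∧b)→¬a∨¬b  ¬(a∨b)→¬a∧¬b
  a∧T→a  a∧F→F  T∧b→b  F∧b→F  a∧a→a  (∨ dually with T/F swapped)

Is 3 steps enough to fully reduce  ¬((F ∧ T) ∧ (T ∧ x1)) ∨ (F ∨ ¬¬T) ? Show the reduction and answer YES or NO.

Answer: NO — after 3 steps the term is ((T ∨ ¬T) ∨ ¬(T ∧ x1)) ∨ (F ∨ ¬¬T), not yet normal

Working:
  start: ¬((F ∧ T) ∧ (T ∧ x1)) ∨ (F ∨ ¬¬T)
  [1] (¬(F ∧ T) ∨ ¬(T ∧ x1)) ∨ (F ∨ ¬¬T)
  [2] ((¬F ∨ ¬T) ∨ ¬(T ∧ x1)) ∨ (F ∨ ¬¬T)
  [3] ((T ∨ ¬T) ∨ ¬(T ∧ x1)) ∨ (F ∨ ¬¬T)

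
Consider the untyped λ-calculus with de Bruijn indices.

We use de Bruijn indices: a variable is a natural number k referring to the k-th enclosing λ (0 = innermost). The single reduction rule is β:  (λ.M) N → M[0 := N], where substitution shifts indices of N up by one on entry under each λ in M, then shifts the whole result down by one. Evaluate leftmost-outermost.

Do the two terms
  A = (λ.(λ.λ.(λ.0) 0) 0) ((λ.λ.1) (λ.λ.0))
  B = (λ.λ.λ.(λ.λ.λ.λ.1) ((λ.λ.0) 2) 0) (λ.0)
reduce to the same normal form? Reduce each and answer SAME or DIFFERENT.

Term A:
  start: (λ.(λ.λ.(λ.0) 0) 0) ((λ.λ.1) (λ.λ.0))
  →1  (λ.λ.(λ.0) 0) ((λ.λ.1) (λ.λ.0))
  →2  λ.(λ.0) 0
  →3  λ.0

Term B:
  start: (λ.λ.λ.(λ.λ.λ.λ.1) ((λ.λ.0) 2) 0) (λ.0)
  →1  λ.λ.(λ.λ.λ.λ.1) ((λ.λ.0) (λ.0)) 0
  →2  λ.λ.(λ.λ.λ.1) 0
  →3  λ.λ.λ.λ.1

Answer: DIFFERENT — A ⇓ λ.0, B ⇓ λ.λ.λ.λ.1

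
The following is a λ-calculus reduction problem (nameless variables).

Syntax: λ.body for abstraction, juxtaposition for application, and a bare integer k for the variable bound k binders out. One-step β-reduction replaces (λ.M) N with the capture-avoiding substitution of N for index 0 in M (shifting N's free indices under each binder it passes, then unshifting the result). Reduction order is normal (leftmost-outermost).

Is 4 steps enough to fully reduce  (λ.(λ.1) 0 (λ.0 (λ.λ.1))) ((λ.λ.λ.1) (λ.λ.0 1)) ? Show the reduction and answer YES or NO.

Answer: YES — reaches normal form λ.λ.0 (λ.λ.1) in 4 ≤ 4 steps

Working:
  start: (λ.(λ.1) 0 (λ.0 (λ.λ.1))) ((λ.λ.λ.1) (λ.λ.0 1))
  step 1: (λ.(λ.λ.λ.1) (λ.λ.0 1)) ((λ.λ.λ.1) (λ.λ.0 1)) (λ.0 (λ.λ.1))
  step 2: (λ.λ.λ.1) (λ.λ.0 1) (λ.0 (λ.λ.1))
  step 3: (λ.λ.1) (λ.0 (λ.λ.1))
  step 4: λ.λ.0 (λ.λ.1)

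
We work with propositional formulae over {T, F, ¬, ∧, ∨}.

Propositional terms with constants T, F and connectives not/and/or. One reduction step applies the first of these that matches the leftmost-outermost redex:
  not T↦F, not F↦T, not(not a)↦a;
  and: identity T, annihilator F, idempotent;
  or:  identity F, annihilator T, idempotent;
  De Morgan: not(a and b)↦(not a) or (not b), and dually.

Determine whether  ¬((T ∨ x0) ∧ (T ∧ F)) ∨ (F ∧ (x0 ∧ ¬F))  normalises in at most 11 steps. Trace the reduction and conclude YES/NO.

Answer: YES — reaches normal form T in 10 ≤ 11 steps

Working:
  start: ¬((T ∨ x0) ∧ (T ∧ F)) ∨ (F ∧ (x0 ∧ ¬F))
  [1] (¬(T ∨ x0) ∨ ¬(T ∧ F)) ∨ (F ∧ (x0 ∧ ¬F))
  [2] ((¬T ∧ ¬x0) ∨ ¬(T ∧ F)) ∨ (F ∧ (x0 ∧ ¬F))
  [3] ((F ∧ ¬x0) ∨ ¬(T ∧ F)) ∨ (F ∧ (x0 ∧ ¬F))
  [4] (F ∨ ¬(T ∧ F)) ∨ (F ∧ (x0 ∧ ¬F))
  [5] ¬(T ∧ F) ∨ (F ∧ (x0 ∧ ¬F))
  [6] (¬T ∨ ¬F) ∨ (F ∧ (x0 ∧ ¬F))
  [7] (F ∨ ¬F) ∨ (F ∧ (x0 ∧ ¬F))
  [8] ¬F ∨ (F ∧ (x0 ∧ ¬F))
  [9] T ∨ (F ∧ (x0 ∧ ¬F))
  [10] T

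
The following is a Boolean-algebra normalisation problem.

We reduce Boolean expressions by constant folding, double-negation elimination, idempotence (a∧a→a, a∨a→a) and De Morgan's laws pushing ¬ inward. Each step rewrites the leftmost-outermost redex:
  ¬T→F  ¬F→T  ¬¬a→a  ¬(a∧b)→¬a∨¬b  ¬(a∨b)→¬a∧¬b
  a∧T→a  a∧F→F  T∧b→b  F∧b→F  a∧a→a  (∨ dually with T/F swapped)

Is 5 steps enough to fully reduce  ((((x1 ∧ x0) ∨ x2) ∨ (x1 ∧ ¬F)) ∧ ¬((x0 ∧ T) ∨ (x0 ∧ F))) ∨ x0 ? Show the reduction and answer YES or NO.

  start: ((((x1 ∧ x0) ∨ x2) ∨ (x1 ∧ ¬F)) ∧ ¬((x0 ∧ T) ∨ (x0 ∧ F))) ∨ x0
  [1] ((((x1 ∧ x0) ∨ x2) ∨ (x1 ∧ T)) ∧ ¬((x0 ∧ T) ∨ (x0 ∧ F))) ∨ x0
  [2] ((((x1 ∧ x0) ∨ x2) ∨ x1) ∧ ¬((x0 ∧ T) ∨ (x0 ∧ F))) ∨ x0
  [3] ((((x1 ∧ x0) ∨ x2) ∨ x1) ∧ (¬(x0 ∧ T) ∧ ¬(x0 ∧ F))) ∨ x0
  [4] ((((x1 ∧ x0) ∨ x2) ∨ x1) ∧ ((¬x0 ∨ ¬T) ∧ ¬(x0 ∧ F))) ∨ x0
  [5] ((((x1 ∧ x0) ∨ x2) ∨ x1) ∧ ((¬x0 ∨ F) ∧ ¬(x0 ∧ F))) ∨ x0

Answer: NO — after 5 steps the term is ((((x1 ∧ x0) ∨ x2) ∨ x1) ∧ ((¬x0 ∨ F) ∧ ¬(x0 ∧ F))) ∨ x0, not yet normal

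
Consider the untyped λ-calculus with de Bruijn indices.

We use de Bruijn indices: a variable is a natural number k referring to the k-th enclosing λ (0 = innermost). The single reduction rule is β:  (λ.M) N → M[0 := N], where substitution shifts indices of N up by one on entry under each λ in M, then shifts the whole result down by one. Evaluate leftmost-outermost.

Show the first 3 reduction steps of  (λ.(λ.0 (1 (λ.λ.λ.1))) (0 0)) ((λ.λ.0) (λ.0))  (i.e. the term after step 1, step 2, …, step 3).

  start: (λ.(λ.0 (1 (λ.λ.λ.1))) (0 0)) ((λ.λ.0) (λ.0))
  step 1: (λ.0 ((λ.λ.0) (λ.0) (λ.λ.λ.1))) ((λ.λ.0) (λ.0) ((λ.λ.0) (λ.0)))
  step 2: (λ.λ.0) (λ.0) ((λ.λ.0) (λ.0)) ((λ.λ.0) (λ.0) (λ.λ.λ.1))
  step 3: (λ.0) ((λ.λ.0) (λ.0)) ((λ.λ.0) (λ.0) (λ.λ.λ.1))

Answer: after 3 steps: (λ.0) ((λ.λ.0) (λ.0)) ((λ.λ.0) (λ.0) (λ.λ.λ.1))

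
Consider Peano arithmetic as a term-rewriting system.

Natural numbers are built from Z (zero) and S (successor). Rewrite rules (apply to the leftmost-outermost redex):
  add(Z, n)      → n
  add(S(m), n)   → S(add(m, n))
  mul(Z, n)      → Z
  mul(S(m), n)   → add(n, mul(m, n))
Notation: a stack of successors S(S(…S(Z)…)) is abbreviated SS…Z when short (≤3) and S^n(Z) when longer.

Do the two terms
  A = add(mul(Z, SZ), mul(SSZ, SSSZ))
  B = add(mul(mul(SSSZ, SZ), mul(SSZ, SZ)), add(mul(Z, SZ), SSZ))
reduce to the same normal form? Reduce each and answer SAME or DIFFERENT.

Answer: DIFFERENT — A ⇓ S^6(Z), B ⇓ S^8(Z)

Working:
Term A:
  start: add(mul(Z, SZ), mul(SSZ, SSSZ))
  [1] add(Z, mul(SSZ, SSSZ))
  [2] mul(SSZ, SSSZ)
  [3] add(SSSZ, mul(SZ, SSSZ))
  [4] S(add(SSZ, mul(SZ, SSSZ)))
  [5] S(S(add(SZ, mul(SZ, SSSZ))))
  [6] S(S(S(add(Z, mul(SZ, SSSZ)))))
  [7] S(S(S(mul(SZ, SSSZ))))
  [8] S(S(S(add(SSSZ, mul(Z, SSSZ)))))
  [9] S(S(S(S(add(SSZ, mul(Z, SSSZ))))))
  [10] S(S(S(S(S(add(SZ, mul(Z, SSSZ)))))))
  [11] S(S(S(S(S(S(add(Z, mul(Z, SSSZ))))))))
  [12] S(S(S(S(S(S(mul(Z, SSSZ)))))))
  [13] S^6(Z)

Term B:
  start: add(mul(mul(SSSZ, SZ), mul(SSZ, SZ)), add(mul(Z, SZ), SSZ))
  [1] add(mul(add(SZ, mul(SSZ, SZ)), mul(SSZ, SZ)), add(mul(Z, SZ), SSZ))
  [2] add(mul(S(add(Z, mul(SSZ, SZ))), mul(SSZ, SZ)), add(mul(Z, SZ), SSZ))
  [3] add(add(mul(SSZ, SZ), mul(add(Z, mul(SSZ, SZ)), mul(SSZ, SZ))), add(mul(Z, SZ), SSZ))
  [4] add(add(add(SZ, mul(SZ, SZ)), mul(add(Z, mul(SSZ, SZ)), mul(SSZ, SZ))), add(mul(Z, SZ), SSZ))
  [5] add(add(S(add(Z, mul(SZ, SZ))), mul(add(Z, mul(SSZ, SZ)), mul(SSZ, SZ))), add(mul(Z, SZ), SSZ))
  [6] add(S(add(add(Z, mul(SZ, SZ)), mul(add(Z, mul(SSZ, SZ)), mul(SSZ, SZ)))), add(mul(Z, SZ), SSZ))
  [7] S(add(add(add(Z, mul(SZ, SZ)), mul(add(Z, mul(SSZ, SZ)), mul(SSZ, SZ))), add(mul(Z, SZ), SSZ)))
  [8] S(add(add(mul(SZ, SZ), mul(add(Z, mul(SSZ, SZ)), mul(SSZ, SZ))), add(mul(Z, SZ), SSZ)))
  [9] S(add(add(add(SZ, mul(Z, SZ)), mul(add(Z, mul(SSZ, SZ)), mul(SSZ, SZ))), add(mul(Z, SZ), SSZ)))
  [10] S(add(add(S(add(Z, mul(Z, SZ))), mul(add(Z, mul(SSZ, SZ)), mul(SSZ, SZ))), add(mul(Z, SZ), SSZ)))
  [11] S(add(S(add(add(Z, mul(Z, SZ)), mul(add(Z, mul(SSZ, SZ)), mul(SSZ, SZ)))), add(mul(Z, SZ), SSZ)))
  [12] S(S(add(add(add(Z, mul(Z, SZ)), mul(add(Z, mul(SSZ, SZ)), mul(SSZ, SZ))), add(mul(Z, SZ), SSZ))))
  [13] S(S(add(add(mul(Z, SZ), mul(add(Z, mul(SSZ, SZ)), mul(SSZ, SZ))), add(mul(Z, SZ), SSZ))))
  [14] S(S(add(add(Z, mul(add(Z, mul(SSZ, SZ)), mul(SSZ, SZ))), add(mul(Z, SZ), SSZ))))
  [15] S(S(add(mul(add(Z, mul(SSZ, SZ)), mul(SSZ, SZ)), add(mul(Z, SZ), SSZ))))
  [16] S(S(add(mul(mul(SSZ, SZ), mul(SSZ, SZ)), add(mul(Z, SZ), SSZ))))
  [17] S(S(add(mul(add(SZ, mul(SZ, SZ)), mul(SSZ, SZ)), add(mul(Z, SZ), SSZ))))
  [18] S(S(add(mul(S(add(Z, mul(SZ, SZ))), mul(SSZ, SZ)), add(mul(Z, SZ), SSZ))))
  [19] S(S(add(add(mul(SSZ, SZ), mul(add(Z, mul(SZ, SZ)), mul(SSZ, SZ))), add(mul(Z, SZ), SSZ))))
  [20] S(S(add(add(add(SZ, mul(SZ, SZ)), mul(add(Z, mul(SZ, SZ)), mul(SSZ, SZ))), add(mul(Z, SZ), SSZ))))
  [21] S(S(add(add(S(add(Z, mul(SZ, SZ))), mul(add(Z, mul(SZ, SZ)), mul(SSZ, SZ))), add(mul(Z, SZ), SSZ))))
  [22] S(S(add(S(add(add(Z, mul(SZ, SZ)), mul(add(Z, mul(SZ, SZ)), mul(SSZ, SZ)))), add(mul(Z, SZ), SSZ))))
  [23] S(S(S(add(add(add(Z, mul(SZ, SZ)), mul(add(Z, mul(SZ, SZ)), mul(SSZ, SZ))), add(mul(Z, SZ), SSZ)))))
  [24] S(S(S(add(add(mul(SZ, SZ), mul(add(Z, mul(SZ, SZ)), mul(SSZ, SZ))), add(mul(Z, SZ), SSZ)))))
  [25] S(S(S(add(add(add(SZ, mul(Z, SZ)), mul(add(Z, mul(SZ, SZ)), mul(SSZ, SZ))), add(mul(Z, SZ), SSZ)))))
  [26] S(S(S(add(add(S(add(Z, mul(Z, SZ))), mul(add(Z, mul(SZ, SZ)), mul(SSZ, SZ))), add(mul(Z, SZ), SSZ)))))
  [27] S(S(S(add(S(add(add(Z, mul(Z, SZ)), mul(add(Z, mul(SZ, SZ)), mul(SSZ, SZ)))), add(mul(Z, SZ), SSZ)))))
  [28] S(S(S(S(add(add(add(Z, mul(Z, SZ)), mul(add(Z, mul(SZ, SZ)), mul(SSZ, SZ))), add(mul(Z, SZ), SSZ))))))
  [29] S(S(S(S(add(add(mul(Z, SZ), mul(add(Z, mul(SZ, SZ)), mul(SSZ, SZ))), add(mul(Z, SZ), SSZ))))))
  [30] S(S(S(S(add(add(Z, mul(add(Z, mul(SZ, SZ)), mul(SSZ, SZ))), add(mul(Z, SZ), SSZ))))))
  [31] S(S(S(S(add(mul(add(Z, mul(SZ, SZ)), mul(SSZ, SZ)), add(mul(Z, SZ), SSZ))))))
  [32] S(S(S(S(add(mul(mul(SZ, SZ), mul(SSZ, SZ)), add(mul(Z, SZ), SSZ))))))
  [33] S(S(S(S(add(mul(add(SZ, mul(Z, SZ)), mul(SSZ, SZ)), add(mul(Z, SZ), SSZ))))))
  [34] S(S(S(S(add(mul(S(add(Z, mul(Z, SZ))), mul(SSZ, SZ)), add(mul(Z, SZ), SSZ))))))
  [35] S(S(S(S(add(add(mul(SSZ, SZ), mul(add(Z, mul(Z, SZ)), mul(SSZ, SZ))), add(mul(Z, SZ), SSZ))))))
  [36] S(S(S(S(add(add(add(SZ, mul(SZ, SZ)), mul(add(Z, mul(Z, SZ)), mul(SSZ, SZ))), add(mul(Z, SZ), SSZ))))))
  [37] S(S(S(S(add(add(S(add(Z, mul(SZ, SZ))), mul(add(Z, mul(Z, SZ)), mul(SSZ, SZ))), add(mul(Z, SZ), SSZ))))))
  [38] S(S(S(S(add(S(add(add(Z, mul(SZ, SZ)), mul(add(Z, mul(Z, SZ)), mul(SSZ, SZ)))), add(mul(Z, SZ), SSZ))))))
  [39] S(S(S(S(S(add(add(add(Z, mul(SZ, SZ)), mul(add(Z, mul(Z, SZ)), mul(SSZ, SZ))), add(mul(Z, SZ), SSZ)))))))
  [40] S(S(S(S(S(add(add(mul(SZ, SZ), mul(add(Z, mul(Z, SZ)), mul(SSZ, SZ))), add(mul(Z, SZ), SSZ)))))))
  [41] S(S(S(S(S(add(add(add(SZ, mul(Z, SZ)), mul(add(Z, mul(Z, SZ)), mul(SSZ, SZ))), add(mul(Z, SZ), SSZ)))))))
  [42] S(S(S(S(S(add(add(S(add(Z, mul(Z, SZ))), mul(add(Z, mul(Z, SZ)), mul(SSZ, SZ))), add(mul(Z, SZ), SSZ)))))))
  [43] S(S(S(S(S(add(S(add(add(Z, mul(Z, SZ)), mul(add(Z, mul(Z, SZ)), mul(SSZ, SZ)))), add(mul(Z, SZ), SSZ)))))))
  [44] S(S(S(S(S(S(add(add(add(Z, mul(Z, SZ)), mul(add(Z, mul(Z, SZ)), mul(SSZ, SZ))), add(mul(Z, SZ), SSZ))))))))
  [45] S(S(S(S(S(S(add(add(mul(Z, SZ), mul(add(Z, mul(Z, SZ)), mul(SSZ, SZ))), add(mul(Z, SZ), SSZ))))))))
  [46] S(S(S(S(S(S(add(add(Z, mul(add(Z, mul(Z, SZ)), mul(SSZ, SZ))), add(mul(Z, SZ), SSZ))))))))
  [47] S(S(S(S(S(S(add(mul(add(Z, mul(Z, SZ)), mul(SSZ, SZ)), add(mul(Z, SZ), SSZ))))))))
  [48] S(S(S(S(S(S(add(mul(mul(Z, SZ), mul(SSZ, SZ)), add(mul(Z, SZ), SSZ))))))))
  [49] S(S(S(S(S(S(add(mul(Z, mul(SSZ, SZ)), add(mul(Z, SZ), SSZ))))))))
  [50] S(S(S(S(S(S(add(Z, add(mul(Z, SZ), SSZ))))))))
  [51] S(S(S(S(S(S(add(mul(Z, SZ), SSZ)))))))
  [52] S(S(S(S(S(S(add(Z, SSZ)))))))
  [53] S^8(Z)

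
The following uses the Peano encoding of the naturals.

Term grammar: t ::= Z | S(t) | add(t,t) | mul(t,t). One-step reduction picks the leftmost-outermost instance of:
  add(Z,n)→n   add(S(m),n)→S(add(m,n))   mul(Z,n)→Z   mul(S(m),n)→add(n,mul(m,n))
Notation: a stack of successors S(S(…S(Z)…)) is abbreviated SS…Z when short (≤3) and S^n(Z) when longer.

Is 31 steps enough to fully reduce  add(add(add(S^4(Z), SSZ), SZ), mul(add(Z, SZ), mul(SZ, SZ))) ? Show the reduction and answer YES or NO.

Answer: YES — reaches normal form S^8(Z) in 29 ≤ 31 steps

Working:
  start: add(add(add(S^4(Z), SSZ), SZ), mul(add(Z, SZ), mul(SZ, SZ)))
  →1  add(add(S(add(SSSZ, SSZ)), SZ), mul(add(Z, SZ), mul(SZ, SZ)))
  →2  add(S(add(add(SSSZ, SSZ), SZ)), mul(add(Z, SZ), mul(SZ, SZ)))
  →3  S(add(add(add(SSSZ, SSZ), SZ), mul(add(Z, SZ), mul(SZ, SZ))))
  →4  S(add(add(S(add(SSZ, SSZ)), SZ), mul(add(Z, SZ), mul(SZ, SZ))))
  →5  S(add(S(add(add(SSZ, SSZ), SZ)), mul(add(Z, SZ), mul(SZ, SZ))))
  →6  S(S(add(add(add(SSZ, SSZ), SZ), mul(add(Z, SZ), mul(SZ, SZ)))))
  →7  S(S(add(add(S(add(SZ, SSZ)), SZ), mul(add(Z, SZ), mul(SZ, SZ)))))
  →8  S(S(add(S(add(add(SZ, SSZ), SZ)), mul(add(Z, SZ), mul(SZ, SZ)))))
  →9  S(S(S(add(add(add(SZ, SSZ), SZ), mul(add(Z, SZ), mul(SZ, SZ))))))
  →10  S(S(S(add(add(S(add(Z, SSZ)), SZ), mul(add(Z, SZ), mul(SZ, SZ))))))
  →11  S(S(S(add(S(add(add(Z, SSZ), SZ)), mul(add(Z, SZ), mul(SZ, SZ))))))
  →12  S(S(S(S(add(add(add(Z, SSZ), SZ), mul(add(Z, SZ), mul(SZ, SZ)))))))
  →13  S(S(S(S(add(add(SSZ, SZ), mul(add(Z, SZ), mul(SZ, SZ)))))))
  →14  S(S(S(S(add(S(add(SZ, SZ)), mul(add(Z, SZ), mul(SZ, SZ)))))))
  →15  S(S(S(S(S(add(add(SZ, SZ), mul(add(Z, SZ), mul(SZ, SZ))))))))
  →16  S(S(S(S(S(add(S(add(Z, SZ)), mul(add(Z, SZ), mul(SZ, SZ))))))))
  →17  S(S(S(S(S(S(add(add(Z, SZ), mul(add(Z, SZ), mul(SZ, SZ)))))))))
  →18  S(S(S(S(S(S(add(SZ, mul(add(Z, SZ), mul(SZ, SZ)))))))))
  →19  S(S(S(S(S(S(S(add(Z, mul(add(Z, SZ), mul(SZ, SZ))))))))))
  →20  S(S(S(S(S(S(S(mul(add(Z, SZ), mul(SZ, SZ)))))))))
  →21  S(S(S(S(S(S(S(mul(SZ, mul(SZ, SZ)))))))))
  →22  S(S(S(S(S(S(S(add(mul(SZ, SZ), mul(Z, mul(SZ, SZ))))))))))
  →23  S(S(S(S(S(S(S(add(add(SZ, mul(Z, SZ)), mul(Z, mul(SZ, SZ))))))))))
  →24  S(S(S(S(S(S(S(add(S(add(Z, mul(Z, SZ))), mul(Z, mul(SZ, SZ))))))))))
  →25  S(S(S(S(S(S(S(S(add(add(Z, mul(Z, SZ)), mul(Z, mul(SZ, SZ)))))))))))
  →26  S(S(S(S(S(S(S(S(add(mul(Z, SZ), mul(Z, mul(SZ, SZ)))))))))))
  →27  S(S(S(S(S(S(S(S(add(Z, mul(Z, mul(SZ, SZ)))))))))))
  →28  S(S(S(S(S(S(S(S(mul(Z, mul(SZ, SZ))))))))))
  →29  S^8(Z)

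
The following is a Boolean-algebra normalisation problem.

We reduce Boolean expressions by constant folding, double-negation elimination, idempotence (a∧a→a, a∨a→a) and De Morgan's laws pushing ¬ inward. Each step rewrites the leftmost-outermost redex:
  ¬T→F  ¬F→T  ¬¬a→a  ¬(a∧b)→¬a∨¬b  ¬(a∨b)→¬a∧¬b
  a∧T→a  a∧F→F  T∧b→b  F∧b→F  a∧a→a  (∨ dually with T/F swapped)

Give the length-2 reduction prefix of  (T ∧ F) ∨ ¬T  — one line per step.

Answer: after 2 steps: ¬T

Derivation:
  start: (T ∧ F) ∨ ¬T
  [1] F ∨ ¬T
  [2] ¬T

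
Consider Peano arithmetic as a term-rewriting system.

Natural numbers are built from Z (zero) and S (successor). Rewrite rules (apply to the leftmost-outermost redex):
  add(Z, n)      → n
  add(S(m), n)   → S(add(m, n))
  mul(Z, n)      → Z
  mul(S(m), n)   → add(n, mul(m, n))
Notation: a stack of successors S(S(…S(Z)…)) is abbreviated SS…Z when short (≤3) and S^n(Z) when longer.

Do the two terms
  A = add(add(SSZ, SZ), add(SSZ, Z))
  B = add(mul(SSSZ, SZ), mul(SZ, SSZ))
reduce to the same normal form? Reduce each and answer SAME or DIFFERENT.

Term A:
  start: add(add(SSZ, SZ), add(SSZ, Z))
  [1] add(S(add(SZ, SZ)), add(SSZ, Z))
  [2] S(add(add(SZ, SZ), add(SSZ, Z)))
  [3] S(add(S(add(Z, SZ)), add(SSZ, Z)))
  [4] S(S(add(add(Z, SZ), add(SSZ, Z))))
  [5] S(S(add(SZ, add(SSZ, Z))))
  [6] S(S(S(add(Z, add(SSZ, Z)))))
  [7] S(S(S(add(SSZ, Z))))
  [8] S(S(S(S(add(SZ, Z)))))
  [9] S(S(S(S(S(add(Z, Z))))))
  [10] S^5(Z)

Term B:
  start: add(mul(SSSZ, SZ), mul(SZ, SSZ))
  [1] add(add(SZ, mul(SSZ, SZ)), mul(SZ, SSZ))
  [2] add(S(add(Z, mul(SSZ, SZ))), mul(SZ, SSZ))
  [3] S(add(add(Z, mul(SSZ, SZ)), mul(SZ, SSZ)))
  [4] S(add(mul(SSZ, SZ), mul(SZ, SSZ)))
  [5] S(add(add(SZ, mul(SZ, SZ)), mul(SZ, SSZ)))
  [6] S(add(S(add(Z, mul(SZ, SZ))), mul(SZ, SSZ)))
  [7] S(S(add(add(Z, mul(SZ, SZ)), mul(SZ, SSZ))))
  [8] S(S(add(mul(SZ, SZ), mul(SZ, SSZ))))
  [9] S(S(add(add(SZ, mul(Z, SZ)), mul(SZ, SSZ))))
  [10] S(S(add(S(add(Z, mul(Z, SZ))), mul(SZ, SSZ))))
  [11] S(S(S(add(add(Z, mul(Z, SZ)), mul(SZ, SSZ)))))
  [12] S(S(S(add(mul(Z, SZ), mul(SZ, SSZ)))))
  [13] S(S(S(add(Z, mul(SZ, SSZ)))))
  [14] S(S(S(mul(SZ, SSZ))))
  [15] S(S(S(add(SSZ, mul(Z, SSZ)))))
  [16] S(S(S(S(add(SZ, mul(Z, SSZ))))))
  [17] S(S(S(S(S(add(Z, mul(Z, SSZ)))))))
  [18] S(S(S(S(S(mul(Z, SSZ))))))
  [19] S^5(Z)

Answer: SAME — A ⇓ S^5(Z), B ⇓ S^5(Z)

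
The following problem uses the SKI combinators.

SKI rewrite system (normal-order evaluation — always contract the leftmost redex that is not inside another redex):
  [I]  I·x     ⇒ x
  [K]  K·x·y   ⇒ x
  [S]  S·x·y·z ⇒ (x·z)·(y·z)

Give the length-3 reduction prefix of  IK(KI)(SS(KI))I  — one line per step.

  start: IK(KI)(SS(KI))I
  →1  K(KI)(SS(KI))I
  →2  KII
  →3  I

Answer: after 3 steps: I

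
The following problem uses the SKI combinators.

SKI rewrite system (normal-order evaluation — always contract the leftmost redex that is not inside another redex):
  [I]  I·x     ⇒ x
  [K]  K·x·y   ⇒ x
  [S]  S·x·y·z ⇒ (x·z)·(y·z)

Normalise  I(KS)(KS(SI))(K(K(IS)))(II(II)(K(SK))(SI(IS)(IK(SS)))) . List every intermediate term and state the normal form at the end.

  start: I(KS)(KS(SI))(K(K(IS)))(II(II)(K(SK))(SI(IS)(IK(SS))))
  [1] KS(KS(SI))(K(K(IS)))(II(II)(K(SK))(SI(IS)(IK(SS))))
  [2] S(K(K(IS)))(II(II)(K(SK))(SI(IS)(IK(SS))))
  [3] S(K(KS))(II(II)(K(SK))(SI(IS)(IK(SS))))
  [4] S(K(KS))(I(II)(K(SK))(SI(IS)(IK(SS))))
  [5] S(K(KS))(II(K(SK))(SI(IS)(IK(SS))))
  [6] S(K(KS))(I(K(SK))(SI(IS)(IK(SS))))
  [7] S(K(KS))(K(SK)(SI(IS)(IK(SS))))
  [8] S(K(KS))(SK)

Answer: normal form = S(K(KS))(SK)  (in 8 steps)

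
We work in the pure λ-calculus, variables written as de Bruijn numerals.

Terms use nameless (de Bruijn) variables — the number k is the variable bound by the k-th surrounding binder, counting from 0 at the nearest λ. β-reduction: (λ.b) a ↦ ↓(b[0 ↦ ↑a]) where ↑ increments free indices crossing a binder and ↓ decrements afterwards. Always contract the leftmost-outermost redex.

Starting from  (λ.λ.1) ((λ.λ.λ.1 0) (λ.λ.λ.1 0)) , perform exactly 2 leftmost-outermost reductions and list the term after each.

Answer: after 2 steps: λ.λ.λ.1 0

Reduction:
  start: (λ.λ.1) ((λ.λ.λ.1 0) (λ.λ.λ.1 0))
  [1] λ.(λ.λ.λ.1 0) (λ.λ.λ.1 0)
  [2] λ.λ.λ.1 0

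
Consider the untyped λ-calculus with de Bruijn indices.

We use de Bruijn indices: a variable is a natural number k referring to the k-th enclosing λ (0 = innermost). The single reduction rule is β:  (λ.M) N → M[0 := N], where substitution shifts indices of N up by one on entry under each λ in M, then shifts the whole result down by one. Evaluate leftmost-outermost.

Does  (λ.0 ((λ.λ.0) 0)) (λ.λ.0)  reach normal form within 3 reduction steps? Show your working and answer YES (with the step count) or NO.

  start: (λ.0 ((λ.λ.0) 0)) (λ.λ.0)
  [1] (λ.λ.0) ((λ.λ.0) (λ.λ.0))
  [2] λ.0

Answer: YES — reaches normal form λ.0 in 2 ≤ 3 steps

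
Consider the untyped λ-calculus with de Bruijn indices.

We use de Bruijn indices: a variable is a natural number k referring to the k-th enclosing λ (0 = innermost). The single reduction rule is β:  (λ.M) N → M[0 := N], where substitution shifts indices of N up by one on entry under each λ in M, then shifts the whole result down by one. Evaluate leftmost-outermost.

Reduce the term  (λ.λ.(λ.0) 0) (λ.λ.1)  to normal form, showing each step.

Answer: normal form = λ.0  (in 2 steps)

Derivation:
  start: (λ.λ.(λ.0) 0) (λ.λ.1)
  step 1: λ.(λ.0) 0
  step 2: λ.0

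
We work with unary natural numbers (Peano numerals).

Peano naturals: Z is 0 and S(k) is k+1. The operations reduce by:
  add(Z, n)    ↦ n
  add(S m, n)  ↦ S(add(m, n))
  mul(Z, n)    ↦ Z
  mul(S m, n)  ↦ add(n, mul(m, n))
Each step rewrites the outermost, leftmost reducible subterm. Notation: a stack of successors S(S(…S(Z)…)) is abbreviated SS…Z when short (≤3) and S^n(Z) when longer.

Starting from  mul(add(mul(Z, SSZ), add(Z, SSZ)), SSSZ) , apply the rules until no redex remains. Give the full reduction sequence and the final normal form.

  start: mul(add(mul(Z, SSZ), add(Z, SSZ)), SSSZ)
  [1] mul(add(Z, add(Z, SSZ)), SSSZ)
  [2] mul(add(Z, SSZ), SSSZ)
  [3] mul(SSZ, SSSZ)
  [4] add(SSSZ, mul(SZ, SSSZ))
  [5] S(add(SSZ, mul(SZ, SSSZ)))
  [6] S(S(add(SZ, mul(SZ, SSSZ))))
  [7] S(S(S(add(Z, mul(SZ, SSSZ)))))
  [8] S(S(S(mul(SZ, SSSZ))))
  [9] S(S(S(add(SSSZ, mul(Z, SSSZ)))))
  [10] S(S(S(S(add(SSZ, mul(Z, SSSZ))))))
  [11] S(S(S(S(S(add(SZ, mul(Z, SSSZ)))))))
  [12] S(S(S(S(S(S(add(Z, mul(Z, SSSZ))))))))
  [13] S(S(S(S(S(S(mul(Z, SSSZ)))))))
  [14] S^6(Z)

Answer: normal form = S^6(Z)  (in 14 steps)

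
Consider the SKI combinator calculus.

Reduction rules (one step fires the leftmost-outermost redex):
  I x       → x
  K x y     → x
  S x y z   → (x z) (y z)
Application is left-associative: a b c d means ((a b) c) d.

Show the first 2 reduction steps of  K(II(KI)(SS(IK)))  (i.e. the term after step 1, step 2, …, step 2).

Answer: after 2 steps: K(KI(SS(IK)))

Derivation:
  start: K(II(KI)(SS(IK)))
  →1  K(I(KI)(SS(IK)))
  →2  K(KI(SS(IK)))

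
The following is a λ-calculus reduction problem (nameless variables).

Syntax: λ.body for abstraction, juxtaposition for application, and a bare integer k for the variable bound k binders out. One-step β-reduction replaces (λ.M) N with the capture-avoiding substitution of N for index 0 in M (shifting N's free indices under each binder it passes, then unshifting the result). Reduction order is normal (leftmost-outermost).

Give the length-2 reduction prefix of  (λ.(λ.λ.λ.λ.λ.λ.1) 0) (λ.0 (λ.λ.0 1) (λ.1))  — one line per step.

Answer: after 2 steps: λ.λ.λ.λ.λ.1

Derivation:
  start: (λ.(λ.λ.λ.λ.λ.λ.1) 0) (λ.0 (λ.λ.0 1) (λ.1))
  →1  (λ.λ.λ.λ.λ.λ.1) (λ.0 (λ.λ.0 1) (λ.1))
  →2  λ.λ.λ.λ.λ.1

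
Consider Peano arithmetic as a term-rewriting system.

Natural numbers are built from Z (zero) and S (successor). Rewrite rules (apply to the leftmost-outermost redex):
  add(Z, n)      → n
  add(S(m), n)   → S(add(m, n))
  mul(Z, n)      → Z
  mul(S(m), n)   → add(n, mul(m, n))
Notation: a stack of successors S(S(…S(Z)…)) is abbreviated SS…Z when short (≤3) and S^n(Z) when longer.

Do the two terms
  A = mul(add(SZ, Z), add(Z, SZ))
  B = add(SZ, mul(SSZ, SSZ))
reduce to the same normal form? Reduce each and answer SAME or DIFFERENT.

Term A:
  start: mul(add(SZ, Z), add(Z, SZ))
  step 1: mul(S(add(Z, Z)), add(Z, SZ))
  step 2: add(add(Z, SZ), mul(add(Z, Z), add(Z, SZ)))
  step 3: add(SZ, mul(add(Z, Z), add(Z, SZ)))
  step 4: S(add(Z, mul(add(Z, Z), add(Z, SZ))))
  step 5: S(mul(add(Z, Z), add(Z, SZ)))
  step 6: S(mul(Z, add(Z, SZ)))
  step 7: SZ

Term B:
  start: add(SZ, mul(SSZ, SSZ))
  step 1: S(add(Z, mul(SSZ, SSZ)))
  step 2: S(mul(SSZ, SSZ))
  step 3: S(add(SSZ, mul(SZ, SSZ)))
  step 4: S(S(add(SZ, mul(SZ, SSZ))))
  step 5: S(S(S(add(Z, mul(SZ, SSZ)))))
  step 6: S(S(S(mul(SZ, SSZ))))
  step 7: S(S(S(add(SSZ, mul(Z, SSZ)))))
  step 8: S(S(S(S(add(SZ, mul(Z, SSZ))))))
  step 9: S(S(S(S(S(add(Z, mul(Z, SSZ)))))))
  step 10: S(S(S(S(S(mul(Z, SSZ))))))
  step 11: S^5(Z)

Answer: DIFFERENT — A ⇓ SZ, B ⇓ S^5(Z)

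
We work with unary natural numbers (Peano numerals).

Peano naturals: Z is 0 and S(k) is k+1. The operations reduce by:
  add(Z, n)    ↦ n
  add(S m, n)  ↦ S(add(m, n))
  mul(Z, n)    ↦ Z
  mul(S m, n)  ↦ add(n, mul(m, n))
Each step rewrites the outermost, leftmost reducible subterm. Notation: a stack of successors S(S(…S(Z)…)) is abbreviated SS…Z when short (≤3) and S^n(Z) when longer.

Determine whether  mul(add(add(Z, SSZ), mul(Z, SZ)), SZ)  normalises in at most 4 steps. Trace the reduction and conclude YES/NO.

Answer: NO — after 4 steps the term is S(add(Z, mul(add(SZ, mul(Z, SZ)), SZ))), not yet normal

Working:
  start: mul(add(add(Z, SSZ), mul(Z, SZ)), SZ)
  →1  mul(add(SSZ, mul(Z, SZ)), SZ)
  →2  mul(S(add(SZ, mul(Z, SZ))), SZ)
  →3  add(SZ, mul(add(SZ, mul(Z, SZ)), SZ))
  →4  S(add(Z, mul(add(SZ, mul(Z, SZ)), SZ)))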